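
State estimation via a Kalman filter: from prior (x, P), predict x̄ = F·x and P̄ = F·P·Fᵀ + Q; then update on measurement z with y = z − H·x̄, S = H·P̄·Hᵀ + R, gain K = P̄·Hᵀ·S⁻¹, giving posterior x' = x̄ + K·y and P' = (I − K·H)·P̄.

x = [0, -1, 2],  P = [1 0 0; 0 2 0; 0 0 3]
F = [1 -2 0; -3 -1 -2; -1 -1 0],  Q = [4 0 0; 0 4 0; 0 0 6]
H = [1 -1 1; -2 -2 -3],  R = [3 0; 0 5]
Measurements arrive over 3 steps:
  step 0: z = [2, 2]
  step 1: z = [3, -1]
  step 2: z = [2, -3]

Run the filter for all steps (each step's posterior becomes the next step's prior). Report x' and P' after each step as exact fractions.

step 0: x' = [7669/16019, -26466/16019, 2022/16019], P' = [76513/16019 8019/16019 -53743/16019; 8019/16019 19439/16019 -12547/16019; -53743/16019 -12547/16019 47385/16019]
step 1: x' = [237106969/84869534, -46588719/42434767, -31439438/42434767], P' = [836861729/169739068 10095897/42434767 -290368189/84869534; 10095897/42434767 46019578/42434767 -23358680/42434767; -290368189/84869534 -23358680/42434767 125478693/42434767]
step 2: x' = [1718541765716/859886787907, -495958311707/859886787907, -9115211069/859886787907], P' = [8695358214385/1719773575814 408250591575/1719773575814 -6039587853295/1719773575814; 408250591575/1719773575814 1862748912869/1719773575814 -946467172141/1719773575814; -6039587853295/1719773575814 -946467172141/1719773575814 5196856854129/1719773575814]

step 0: x̄ = F·x = [2, -3, 1]
step 0: P̄ = F·P·Fᵀ + Q = [13 1 3; 1 27 5; 3 5 9]
step 0: y = z − H·x̄ = [-4, 3]
step 0: S = H·P̄·Hᵀ + R = [46 -9; -9 350]
step 0: K = P̄·Hᵀ·S⁻¹ = [4917/16019 -1567/16019; -7989/16019 -3455/16019; 2063/16019 -1915/16019]
step 0: x' = x̄ + K·y = [7669/16019, -26466/16019, 2022/16019]
step 0: P' = (I − K·H)·P̄ = [76513/16019 8019/16019 -53743/16019; 8019/16019 19439/16019 -12547/16019; -53743/16019 -12547/16019 47385/16019]
step 1: x̄ = F·x = [60601/16019, -585/16019, 18797/16019]
step 1: P̄ = F·P·Fᵀ + Q = [186269/16019 -93268/16019 -29616/16019; -93268/16019 314682/16019 148474/16019; -29616/16019 148474/16019 208104/16019]
step 1: y = z − H·x̄ = [-31926/16019, 160404/16019]
step 1: S = H·P̄·Hᵀ + R = [587468/16019 -70932/16019; -70932/16019 4636987/16019]
step 1: K = P̄·Hᵀ·S⁻¹ = [71913921/169739068 -614075/42434767; -19760787/42434767 -8430982/42434767; 2435519/84869534 -7870106/42434767]
step 1: x' = x̄ + K·y = [237106969/84869534, -46588719/42434767, -31439438/42434767]
step 1: P' = (I − K·H)·P̄ = [836861729/169739068 10095897/42434767 -290368189/84869534; 10095897/42434767 46019578/42434767 -23358680/42434767; -290368189/84869534 -23358680/42434767 125478693/42434767]
step 2: x̄ = F·x = [423461845/84869534, -492385717/84869534, -143929531/84869534]
step 2: P̄ = F·P·Fᵀ + Q = [2090596897/169739068 -1152776747/169739068 -428321517/169739068; -1152776747/169739068 3302175345/169739068 1507855655/169739068; -428321517/169739068 1507855655/169739068 2120141625/169739068]
step 2: y = z − H·x̄ = [-602178963/84869534, -824244939/84869534]
step 2: S = H·P̄·Hᵀ + R = [6455330221/169739068 -287804739/169739068; -287804739/169739068 45233254613/169739068]
step 2: K = P̄·Hᵀ·S⁻¹ = [749173256505/1719773575814 -17690810407/1719773575814; -800321831145/1719773575814 -340519498493/1719773575814; 34578724325/1719773575814 -323692102303/1719773575814]
step 2: x' = x̄ + K·y = [1718541765716/859886787907, -495958311707/859886787907, -9115211069/859886787907]
step 2: P' = (I − K·H)·P̄ = [8695358214385/1719773575814 408250591575/1719773575814 -6039587853295/1719773575814; 408250591575/1719773575814 1862748912869/1719773575814 -946467172141/1719773575814; -6039587853295/1719773575814 -946467172141/1719773575814 5196856854129/1719773575814]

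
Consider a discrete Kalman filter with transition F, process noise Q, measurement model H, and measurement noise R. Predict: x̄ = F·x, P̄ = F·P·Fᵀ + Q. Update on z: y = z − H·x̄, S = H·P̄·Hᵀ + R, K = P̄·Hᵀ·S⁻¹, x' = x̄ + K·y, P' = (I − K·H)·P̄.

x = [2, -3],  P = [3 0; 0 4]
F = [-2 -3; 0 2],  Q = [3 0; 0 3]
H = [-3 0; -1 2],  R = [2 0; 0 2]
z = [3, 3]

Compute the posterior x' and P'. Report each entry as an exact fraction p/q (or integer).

x̄ = F·x = [5, -6]
P̄ = F·P·Fᵀ + Q = [51 -24; -24 19]
y = z − H·x̄ = [18, 20]
S = H·P̄·Hᵀ + R = [461 297; 297 225]
K = P̄·Hᵀ·S⁻¹ = [-279/862 -11/862; -123/862 3599/7758]
x' = x̄ + K·y = [-466/431, 2753/3879]
P' = (I − K·H)·P̄ = [93/431 41/431; 41/431 1984/3879]

x' = [-466/431, 2753/3879]
P' = [93/431 41/431; 41/431 1984/3879]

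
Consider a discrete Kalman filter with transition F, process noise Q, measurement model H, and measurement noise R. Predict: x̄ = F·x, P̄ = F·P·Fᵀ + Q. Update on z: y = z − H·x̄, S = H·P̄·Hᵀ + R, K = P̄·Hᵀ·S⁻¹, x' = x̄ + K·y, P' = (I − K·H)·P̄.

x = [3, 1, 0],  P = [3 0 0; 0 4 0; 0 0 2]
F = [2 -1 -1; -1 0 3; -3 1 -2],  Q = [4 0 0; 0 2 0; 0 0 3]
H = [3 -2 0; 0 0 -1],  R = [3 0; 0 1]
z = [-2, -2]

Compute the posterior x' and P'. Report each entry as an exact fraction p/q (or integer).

x̄ = F·x = [5, -3, -8]
P̄ = F·P·Fᵀ + Q = [22 -12 -18; -12 23 -3; -18 -3 42]
y = z − H·x̄ = [-23, -10]
S = H·P̄·Hᵀ + R = [437 48; 48 43]
K = P̄·Hᵀ·S⁻¹ = [3006/16487 3546/16487; -3670/16487 5247/16487; -48/16487 -16050/16487]
x' = x̄ + K·y = [-22163/16487, -17521/16487, 29708/16487]
P' = (I − K·H)·P̄ = [28346/16487 38010/16487 -3546/16487; 38010/16487 62520/16487 -5247/16487; -3546/16487 -5247/16487 16050/16487]

x' = [-22163/16487, -17521/16487, 29708/16487]
P' = [28346/16487 38010/16487 -3546/16487; 38010/16487 62520/16487 -5247/16487; -3546/16487 -5247/16487 16050/16487]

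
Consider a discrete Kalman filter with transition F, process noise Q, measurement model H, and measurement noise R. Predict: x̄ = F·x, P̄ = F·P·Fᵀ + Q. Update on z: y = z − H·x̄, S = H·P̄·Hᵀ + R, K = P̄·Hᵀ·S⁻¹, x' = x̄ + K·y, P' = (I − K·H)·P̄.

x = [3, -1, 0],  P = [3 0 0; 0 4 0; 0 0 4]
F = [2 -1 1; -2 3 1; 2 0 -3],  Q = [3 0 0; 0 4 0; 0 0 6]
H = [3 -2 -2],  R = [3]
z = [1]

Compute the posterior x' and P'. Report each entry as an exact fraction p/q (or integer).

x' = [1026/349, -1529/349, 2874/349]
P' = [4173/698 -222/349 3270/349; -222/349 11856/349 -12096/349; 3270/349 -12096/349 17046/349]

x̄ = F·x = [7, -9, 6]
P̄ = F·P·Fᵀ + Q = [23 -20 0; -20 56 -24; 0 -24 54]
y = z − H·x̄ = [-26]
S = H·P̄·Hᵀ + R = [698]
K = P̄·Hᵀ·S⁻¹ = [109/698; -62/349; -30/349]
x' = x̄ + K·y = [1026/349, -1529/349, 2874/349]
P' = (I − K·H)·P̄ = [4173/698 -222/349 3270/349; -222/349 11856/349 -12096/349; 3270/349 -12096/349 17046/349]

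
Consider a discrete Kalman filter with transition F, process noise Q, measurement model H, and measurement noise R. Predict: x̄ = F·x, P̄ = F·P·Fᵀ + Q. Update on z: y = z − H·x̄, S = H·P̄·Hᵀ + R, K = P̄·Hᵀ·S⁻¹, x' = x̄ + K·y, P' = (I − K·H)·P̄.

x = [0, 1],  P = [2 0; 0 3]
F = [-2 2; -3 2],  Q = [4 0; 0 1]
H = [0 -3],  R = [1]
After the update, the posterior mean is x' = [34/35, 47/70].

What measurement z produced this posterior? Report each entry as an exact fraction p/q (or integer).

z = [-2]

x̄ = F·x = [2, 2]
P̄ = F·P·Fᵀ + Q = [24 24; 24 31]
S = H·P̄·Hᵀ + R = [280]
K = P̄·Hᵀ·S⁻¹ = [-9/35; -93/280]
x' − x̄ = [-36/35, -93/70] = K·y
y = (KᵀK)⁻¹·Kᵀ·(x' − x̄) = [4]
z = y + H·x̄ = [4] + [-6] = [-2]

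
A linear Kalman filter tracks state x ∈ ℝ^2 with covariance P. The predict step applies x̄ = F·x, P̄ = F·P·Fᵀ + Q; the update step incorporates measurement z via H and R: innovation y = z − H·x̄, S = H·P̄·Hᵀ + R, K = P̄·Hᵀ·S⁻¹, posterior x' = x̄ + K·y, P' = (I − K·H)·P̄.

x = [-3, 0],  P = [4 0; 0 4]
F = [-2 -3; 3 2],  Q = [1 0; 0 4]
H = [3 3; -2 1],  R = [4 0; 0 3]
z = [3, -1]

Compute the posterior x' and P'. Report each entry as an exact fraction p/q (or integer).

x' = [37294/55987, 11125/55987]
P' = [21220/55987 -13192/55987; -13192/55987 29224/55987]

x̄ = F·x = [6, -9]
P̄ = F·P·Fᵀ + Q = [53 -48; -48 56]
y = z − H·x̄ = [12, 20]
S = H·P̄·Hᵀ + R = [121 -6; -6 463]
K = P̄·Hᵀ·S⁻¹ = [6021/55987 -18544/55987; 12024/55987 18536/55987]
x' = x̄ + K·y = [37294/55987, 11125/55987]
P' = (I − K·H)·P̄ = [21220/55987 -13192/55987; -13192/55987 29224/55987]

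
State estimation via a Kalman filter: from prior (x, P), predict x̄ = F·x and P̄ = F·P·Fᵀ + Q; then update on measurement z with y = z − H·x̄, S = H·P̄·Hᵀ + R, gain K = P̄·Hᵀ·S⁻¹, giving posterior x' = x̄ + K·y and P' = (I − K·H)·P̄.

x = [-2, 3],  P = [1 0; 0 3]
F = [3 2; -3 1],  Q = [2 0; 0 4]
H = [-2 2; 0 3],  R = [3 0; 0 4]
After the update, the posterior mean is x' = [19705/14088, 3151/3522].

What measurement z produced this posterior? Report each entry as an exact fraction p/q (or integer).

x̄ = F·x = [0, 9]
P̄ = F·P·Fᵀ + Q = [23 -3; -3 16]
S = H·P̄·Hᵀ + R = [183 114; 114 148]
K = P̄·Hᵀ·S⁻¹ = [-3335/7044 1427/4696; 19/1761 371/1174]
x' − x̄ = [19705/14088, -28547/3522] = K·y
y = (KᵀK)⁻¹·Kᵀ·(x' − x̄) = [-19, -25]
z = y + H·x̄ = [-19, -25] + [18, 27] = [-1, 2]

z = [-1, 2]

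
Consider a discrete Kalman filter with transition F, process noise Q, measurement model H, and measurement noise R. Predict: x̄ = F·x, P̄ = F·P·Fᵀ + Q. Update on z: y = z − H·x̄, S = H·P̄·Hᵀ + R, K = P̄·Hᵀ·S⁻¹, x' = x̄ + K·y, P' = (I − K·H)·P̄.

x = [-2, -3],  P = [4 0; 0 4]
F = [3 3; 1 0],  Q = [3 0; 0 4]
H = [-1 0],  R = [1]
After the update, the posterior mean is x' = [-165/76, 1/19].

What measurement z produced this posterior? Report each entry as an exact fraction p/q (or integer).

z = [2]

x̄ = F·x = [-15, -2]
P̄ = F·P·Fᵀ + Q = [75 12; 12 8]
S = H·P̄·Hᵀ + R = [76]
K = P̄·Hᵀ·S⁻¹ = [-75/76; -3/19]
x' − x̄ = [975/76, 39/19] = K·y
y = (KᵀK)⁻¹·Kᵀ·(x' − x̄) = [-13]
z = y + H·x̄ = [-13] + [15] = [2]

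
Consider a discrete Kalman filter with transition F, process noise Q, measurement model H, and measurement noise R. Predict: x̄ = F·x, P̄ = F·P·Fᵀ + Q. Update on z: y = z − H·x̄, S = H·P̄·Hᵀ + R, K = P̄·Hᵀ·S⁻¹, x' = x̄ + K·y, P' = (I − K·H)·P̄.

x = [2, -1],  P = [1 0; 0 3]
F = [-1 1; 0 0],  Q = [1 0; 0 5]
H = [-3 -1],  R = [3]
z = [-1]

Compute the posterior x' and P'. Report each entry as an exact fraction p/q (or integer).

x̄ = F·x = [-3, 0]
P̄ = F·P·Fᵀ + Q = [5 0; 0 5]
y = z − H·x̄ = [-10]
S = H·P̄·Hᵀ + R = [53]
K = P̄·Hᵀ·S⁻¹ = [-15/53; -5/53]
x' = x̄ + K·y = [-9/53, 50/53]
P' = (I − K·H)·P̄ = [40/53 -75/53; -75/53 240/53]

x' = [-9/53, 50/53]
P' = [40/53 -75/53; -75/53 240/53]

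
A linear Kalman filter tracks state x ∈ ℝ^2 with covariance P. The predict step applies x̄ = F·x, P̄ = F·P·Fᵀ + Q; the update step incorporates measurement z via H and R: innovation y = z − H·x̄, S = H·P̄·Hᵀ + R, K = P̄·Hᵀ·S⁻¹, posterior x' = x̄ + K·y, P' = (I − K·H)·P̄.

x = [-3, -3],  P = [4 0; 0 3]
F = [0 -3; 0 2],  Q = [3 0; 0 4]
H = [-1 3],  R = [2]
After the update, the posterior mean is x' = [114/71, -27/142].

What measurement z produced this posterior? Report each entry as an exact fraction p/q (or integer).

x̄ = F·x = [9, -6]
P̄ = F·P·Fᵀ + Q = [30 -18; -18 16]
S = H·P̄·Hᵀ + R = [284]
K = P̄·Hᵀ·S⁻¹ = [-21/71; 33/142]
x' − x̄ = [-525/71, 825/142] = K·y
y = (KᵀK)⁻¹·Kᵀ·(x' − x̄) = [25]
z = y + H·x̄ = [25] + [-27] = [-2]

z = [-2]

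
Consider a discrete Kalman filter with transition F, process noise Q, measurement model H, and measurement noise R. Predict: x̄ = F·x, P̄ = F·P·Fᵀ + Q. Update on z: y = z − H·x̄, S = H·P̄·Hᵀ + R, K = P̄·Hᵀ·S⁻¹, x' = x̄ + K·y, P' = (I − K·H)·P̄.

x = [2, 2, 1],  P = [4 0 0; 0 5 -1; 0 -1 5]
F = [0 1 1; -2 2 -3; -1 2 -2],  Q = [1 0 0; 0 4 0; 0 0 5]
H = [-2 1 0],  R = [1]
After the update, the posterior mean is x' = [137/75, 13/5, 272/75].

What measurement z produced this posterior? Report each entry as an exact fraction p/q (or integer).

x̄ = F·x = [3, -3, 0]
P̄ = F·P·Fᵀ + Q = [9 -4 0; -4 97 68; 0 68 57]
S = H·P̄·Hᵀ + R = [150]
K = P̄·Hᵀ·S⁻¹ = [-11/75; 7/10; 34/75]
x' − x̄ = [-88/75, 28/5, 272/75] = K·y
y = (KᵀK)⁻¹·Kᵀ·(x' − x̄) = [8]
z = y + H·x̄ = [8] + [-9] = [-1]

z = [-1]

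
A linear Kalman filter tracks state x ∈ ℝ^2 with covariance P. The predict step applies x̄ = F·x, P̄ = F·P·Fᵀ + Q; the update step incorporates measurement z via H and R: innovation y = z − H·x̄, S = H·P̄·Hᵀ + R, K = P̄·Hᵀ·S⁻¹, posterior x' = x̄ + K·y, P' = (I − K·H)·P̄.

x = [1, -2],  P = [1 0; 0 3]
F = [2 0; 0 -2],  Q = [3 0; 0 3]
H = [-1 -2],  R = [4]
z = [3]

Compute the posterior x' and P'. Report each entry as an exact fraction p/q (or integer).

x' = [51/71, -106/71]
P' = [448/71 -210/71; -210/71 165/71]

x̄ = F·x = [2, 4]
P̄ = F·P·Fᵀ + Q = [7 0; 0 15]
y = z − H·x̄ = [13]
S = H·P̄·Hᵀ + R = [71]
K = P̄·Hᵀ·S⁻¹ = [-7/71; -30/71]
x' = x̄ + K·y = [51/71, -106/71]
P' = (I − K·H)·P̄ = [448/71 -210/71; -210/71 165/71]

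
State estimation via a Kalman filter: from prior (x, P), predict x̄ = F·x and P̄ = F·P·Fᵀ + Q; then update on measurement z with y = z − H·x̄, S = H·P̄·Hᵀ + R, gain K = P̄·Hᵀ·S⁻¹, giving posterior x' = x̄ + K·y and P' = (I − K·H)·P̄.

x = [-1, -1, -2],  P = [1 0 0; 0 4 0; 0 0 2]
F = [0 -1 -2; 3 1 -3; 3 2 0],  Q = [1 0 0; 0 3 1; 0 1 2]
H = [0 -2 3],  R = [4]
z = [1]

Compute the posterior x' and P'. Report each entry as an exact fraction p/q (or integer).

x̄ = F·x = [5, 2, -5]
P̄ = F·P·Fᵀ + Q = [13 8 -8; 8 34 18; -8 18 27]
y = z − H·x̄ = [20]
S = H·P̄·Hᵀ + R = [167]
K = P̄·Hᵀ·S⁻¹ = [-40/167; -14/167; 45/167]
x' = x̄ + K·y = [35/167, 54/167, 65/167]
P' = (I − K·H)·P̄ = [571/167 776/167 464/167; 776/167 5482/167 3636/167; 464/167 3636/167 2484/167]

x' = [35/167, 54/167, 65/167]
P' = [571/167 776/167 464/167; 776/167 5482/167 3636/167; 464/167 3636/167 2484/167]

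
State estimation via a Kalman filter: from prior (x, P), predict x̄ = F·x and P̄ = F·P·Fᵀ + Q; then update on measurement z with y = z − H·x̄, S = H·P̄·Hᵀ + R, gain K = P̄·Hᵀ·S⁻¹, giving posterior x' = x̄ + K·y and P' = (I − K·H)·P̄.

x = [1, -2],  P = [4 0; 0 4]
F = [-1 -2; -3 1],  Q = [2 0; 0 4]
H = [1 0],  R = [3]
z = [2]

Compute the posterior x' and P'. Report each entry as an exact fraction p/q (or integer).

x̄ = F·x = [3, -5]
P̄ = F·P·Fᵀ + Q = [22 4; 4 44]
y = z − H·x̄ = [-1]
S = H·P̄·Hᵀ + R = [25]
K = P̄·Hᵀ·S⁻¹ = [22/25; 4/25]
x' = x̄ + K·y = [53/25, -129/25]
P' = (I − K·H)·P̄ = [66/25 12/25; 12/25 1084/25]

x' = [53/25, -129/25]
P' = [66/25 12/25; 12/25 1084/25]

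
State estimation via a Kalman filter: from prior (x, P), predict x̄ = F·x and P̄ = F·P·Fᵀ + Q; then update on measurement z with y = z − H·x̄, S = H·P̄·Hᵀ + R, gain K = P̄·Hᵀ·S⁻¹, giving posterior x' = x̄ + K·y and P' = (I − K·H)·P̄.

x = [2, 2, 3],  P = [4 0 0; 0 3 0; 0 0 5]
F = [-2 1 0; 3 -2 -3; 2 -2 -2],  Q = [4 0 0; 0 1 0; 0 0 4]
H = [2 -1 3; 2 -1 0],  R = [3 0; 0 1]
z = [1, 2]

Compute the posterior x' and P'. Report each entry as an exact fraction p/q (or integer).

x' = [-1514/35343, -6677/3213, -16580/35343]
P' = [69917/35343 11882/3213 1850/35343; 11882/3213 25306/3213 1406/3213; 1850/35343 1406/3213 15404/35343]

x̄ = F·x = [-2, -7, -6]
P̄ = F·P·Fᵀ + Q = [23 -30 -22; -30 94 66; -22 66 52]
y = z − H·x̄ = [16, -1]
S = H·P̄·Hᵀ + R = [117 -24; -24 307]
K = P̄·Hᵀ·S⁻¹ = [4894/35343 3044/11781; 892/3213 -514/1071; 11482/35343 -3922/11781]
x' = x̄ + K·y = [-1514/35343, -6677/3213, -16580/35343]
P' = (I − K·H)·P̄ = [69917/35343 11882/3213 1850/35343; 11882/3213 25306/3213 1406/3213; 1850/35343 1406/3213 15404/35343]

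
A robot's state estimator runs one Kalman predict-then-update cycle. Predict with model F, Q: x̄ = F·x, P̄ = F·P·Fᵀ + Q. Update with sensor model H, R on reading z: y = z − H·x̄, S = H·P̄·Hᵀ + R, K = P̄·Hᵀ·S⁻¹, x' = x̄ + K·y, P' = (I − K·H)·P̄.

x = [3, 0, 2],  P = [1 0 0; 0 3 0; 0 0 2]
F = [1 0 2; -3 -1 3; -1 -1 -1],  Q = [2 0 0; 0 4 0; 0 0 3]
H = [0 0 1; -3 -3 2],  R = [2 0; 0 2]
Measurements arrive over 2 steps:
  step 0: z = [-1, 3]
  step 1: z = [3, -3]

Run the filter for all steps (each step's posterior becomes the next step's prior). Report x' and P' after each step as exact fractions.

step 0: x' = [24397/6226, -3375/566, -4948/3113], P' = [21061/6226 -2001/566 -1015/3113; -2001/566 2603/566 387/283; -1015/3113 387/283 4896/3113]
step 1: x' = [59496157/17289473, -22642804/17289473, 31515349/17289473], P' = [116961790/17289473 -119768600/17289473 -5343172/17289473; -119768600/17289473 135110196/17289473 18836344/17289473; -5343172/17289473 18836344/17289473 20861422/17289473]

step 0: x̄ = F·x = [7, -3, -5]
step 0: P̄ = F·P·Fᵀ + Q = [11 9 -5; 9 34 0; -5 0 9]
step 0: y = z − H·x̄ = [4, 25]
step 0: S = H·P̄·Hᵀ + R = [11 33; 33 665]
step 0: K = P̄·Hᵀ·S⁻¹ = [-1015/6226 -55/566; 387/566 -129/566; 2448/3113 3/283]
step 0: x' = x̄ + K·y = [24397/6226, -3375/566, -4948/3113]
step 0: P' = (I − K·H)·P̄ = [21061/6226 -2001/566 -1015/3113; -2001/566 2603/566 387/283; -1015/3113 387/283 4896/3113]
step 1: x̄ = F·x = [4605/6226, -32877/3113, 11312/3113]
step 1: P̄ = F·P·Fᵀ + Q = [64561/6226 3321/3113 -14786/3113; 3321/3113 92302/3113 -21316/3113; -14786/3113 -21316/3113 23555/3113]
step 1: y = z − H·x̄ = [-1973/3113, -247373/6226]
step 1: S = H·P̄·Hᵀ + R = [29781/3113 155416/3113; 155416/3113 3429381/6226]
step 1: K = P̄·Hᵀ·S⁻¹ = [-2671586/17289473 -1132957/17289473; 9418172/17289473 -4176050/17289473; 10430711/17289473 621664/17289473]
step 1: x' = x̄ + K·y = [59496157/17289473, -22642804/17289473, 31515349/17289473]
step 1: P' = (I − K·H)·P̄ = [116961790/17289473 -119768600/17289473 -5343172/17289473; -119768600/17289473 135110196/17289473 18836344/17289473; -5343172/17289473 18836344/17289473 20861422/17289473]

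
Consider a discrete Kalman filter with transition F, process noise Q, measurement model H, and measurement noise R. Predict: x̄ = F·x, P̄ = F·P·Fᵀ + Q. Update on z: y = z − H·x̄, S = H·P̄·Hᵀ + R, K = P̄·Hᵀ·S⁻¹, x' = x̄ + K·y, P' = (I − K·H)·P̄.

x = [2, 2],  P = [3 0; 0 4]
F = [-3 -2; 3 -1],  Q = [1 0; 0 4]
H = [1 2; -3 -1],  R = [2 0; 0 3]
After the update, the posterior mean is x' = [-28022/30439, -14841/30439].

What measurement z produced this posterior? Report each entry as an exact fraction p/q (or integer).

z = [-2, 3]

x̄ = F·x = [-10, 4]
P̄ = F·P·Fᵀ + Q = [44 -19; -19 35]
S = H·P̄·Hᵀ + R = [110 -69; -69 320]
K = P̄·Hᵀ·S⁻¹ = [-5877/30439 -12016/30439; 17838/30439 5939/30439]
x' − x̄ = [276368/30439, -136597/30439] = K·y
y = (KᵀK)⁻¹·Kᵀ·(x' − x̄) = [0, -23]
z = y + H·x̄ = [0, -23] + [-2, 26] = [-2, 3]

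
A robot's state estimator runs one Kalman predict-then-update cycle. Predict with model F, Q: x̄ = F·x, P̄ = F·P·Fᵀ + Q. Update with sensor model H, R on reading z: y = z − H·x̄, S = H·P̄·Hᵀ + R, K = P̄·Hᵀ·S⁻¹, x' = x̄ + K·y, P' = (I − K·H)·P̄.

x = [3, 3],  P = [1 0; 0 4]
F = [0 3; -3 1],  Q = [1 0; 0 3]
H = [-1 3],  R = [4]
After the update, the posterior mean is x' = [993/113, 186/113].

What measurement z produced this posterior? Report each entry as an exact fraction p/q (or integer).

z = [-3]

x̄ = F·x = [9, -6]
P̄ = F·P·Fᵀ + Q = [37 12; 12 16]
S = H·P̄·Hᵀ + R = [113]
K = P̄·Hᵀ·S⁻¹ = [-1/113; 36/113]
x' − x̄ = [-24/113, 864/113] = K·y
y = (KᵀK)⁻¹·Kᵀ·(x' − x̄) = [24]
z = y + H·x̄ = [24] + [-27] = [-3]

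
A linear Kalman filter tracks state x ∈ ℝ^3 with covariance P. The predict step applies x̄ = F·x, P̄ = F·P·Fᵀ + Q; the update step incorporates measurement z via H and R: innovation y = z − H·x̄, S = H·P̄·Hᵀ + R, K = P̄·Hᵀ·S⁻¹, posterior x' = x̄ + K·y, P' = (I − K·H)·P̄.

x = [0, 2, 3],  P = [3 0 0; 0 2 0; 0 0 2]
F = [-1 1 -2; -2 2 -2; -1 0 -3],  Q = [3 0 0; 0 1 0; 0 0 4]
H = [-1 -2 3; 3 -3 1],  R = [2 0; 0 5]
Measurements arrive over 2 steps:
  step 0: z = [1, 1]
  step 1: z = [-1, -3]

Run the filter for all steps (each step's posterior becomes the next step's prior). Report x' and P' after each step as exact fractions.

step 0: x' = [-566/143, -3305/572, -2107/429], P' = [1801/143 4987/286 2245/143; 4987/286 57153/2288 6397/286; 2245/143 6397/286 8689/429]
step 1: x' = [-24717506/23782863, -86779885/190262904, -15597609/15855242], P' = [87744896/23782863 110455412/23782863 34440126/7927621; 110455412/23782863 2510542637/380525808 191799095/31710484; 34440126/7927621 191799095/31710484 45763217/7927621]

step 0: x̄ = F·x = [-4, -2, -9]
step 0: P̄ = F·P·Fᵀ + Q = [16 18 15; 18 29 18; 15 18 25]
step 0: y = z − H·x̄ = [20, 16]
step 0: S = H·P̄·Hᵀ + R = [125 69; 69 93]
step 0: K = P̄·Hᵀ·S⁻¹ = [-53/286 67/286; -337/2288 -119/2288; 47/286 43/858]
step 0: x' = x̄ + K·y = [-566/143, -3305/572, -2107/429]
step 0: P' = (I − K·H)·P̄ = [1801/143 4987/286 2245/143; 4987/286 57153/2288 6397/286; 2245/143 6397/286 8689/429]
step 1: x̄ = F·x = [13733/1716, 5305/858, 243/13]
step 1: P̄ = F·P·Fᵀ + Q = [412147/6864 159275/3432 1665/13; 159275/3432 67735/1716 1342/13; 1665/13 1342/13 3810/13]
step 1: y = z − H·x̄ = [-20997/572, -15531/572]
step 1: S = H·P̄·Hᵀ + R = [2370441/2288 1569071/2288; 1569071/2288 1161049/2288]
step 1: K = P̄·Hᵀ·S⁻¹ = [217569/7927621 2345922/7927621; 19399259/126841936 4788067/126841936; 13899955/31710484 4187419/31710484]
step 1: x' = x̄ + K·y = [-24717506/23782863, -86779885/190262904, -15597609/15855242]
step 1: P' = (I − K·H)·P̄ = [87744896/23782863 110455412/23782863 34440126/7927621; 110455412/23782863 2510542637/380525808 191799095/31710484; 34440126/7927621 191799095/31710484 45763217/7927621]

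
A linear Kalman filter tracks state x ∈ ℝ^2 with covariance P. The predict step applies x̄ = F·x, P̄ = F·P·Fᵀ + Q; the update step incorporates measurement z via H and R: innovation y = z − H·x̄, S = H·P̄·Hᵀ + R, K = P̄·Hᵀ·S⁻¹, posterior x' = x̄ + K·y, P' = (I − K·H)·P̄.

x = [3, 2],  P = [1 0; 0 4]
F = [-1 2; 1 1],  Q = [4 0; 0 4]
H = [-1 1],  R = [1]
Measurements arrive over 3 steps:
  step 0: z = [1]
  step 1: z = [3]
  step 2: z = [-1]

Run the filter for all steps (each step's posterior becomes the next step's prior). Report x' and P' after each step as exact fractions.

step 0: x̄ = F·x = [1, 5]
step 0: P̄ = F·P·Fᵀ + Q = [21 7; 7 9]
step 0: y = z − H·x̄ = [-3]
step 0: S = H·P̄·Hᵀ + R = [17]
step 0: K = P̄·Hᵀ·S⁻¹ = [-14/17; 2/17]
step 0: x' = x̄ + K·y = [59/17, 79/17]
step 0: P' = (I − K·H)·P̄ = [161/17 147/17; 147/17 149/17]
step 1: x̄ = F·x = [99/17, 138/17]
step 1: P̄ = F·P·Fᵀ + Q = [237/17 284/17; 284/17 672/17]
step 1: y = z − H·x̄ = [12/17]
step 1: S = H·P̄·Hᵀ + R = [358/17]
step 1: K = P̄·Hᵀ·S⁻¹ = [47/358; 194/179]
step 1: x' = x̄ + K·y = [1059/179, 1590/179]
step 1: P' = (I − K·H)·P̄ = [4861/358 2454/179; 2454/179 2648/179]
step 2: x̄ = F·x = [2121/179, 2649/179]
step 2: P̄ = F·P·Fᵀ + Q = [7845/358 10639/358; 10639/358 21405/358]
step 2: y = z − H·x̄ = [-707/179]
step 2: S = H·P̄·Hᵀ + R = [4165/179]
step 2: K = P̄·Hᵀ·S⁻¹ = [1397/4165; 769/595]
step 2: x' = x̄ + K·y = [6262/595, 824/85]
step 2: P' = (I − K·H)·P̄ = [160733/8330 23361/1190; 23361/1190 3557/170]

step 0: x' = [59/17, 79/17], P' = [161/17 147/17; 147/17 149/17]
step 1: x' = [1059/179, 1590/179], P' = [4861/358 2454/179; 2454/179 2648/179]
step 2: x' = [6262/595, 824/85], P' = [160733/8330 23361/1190; 23361/1190 3557/170]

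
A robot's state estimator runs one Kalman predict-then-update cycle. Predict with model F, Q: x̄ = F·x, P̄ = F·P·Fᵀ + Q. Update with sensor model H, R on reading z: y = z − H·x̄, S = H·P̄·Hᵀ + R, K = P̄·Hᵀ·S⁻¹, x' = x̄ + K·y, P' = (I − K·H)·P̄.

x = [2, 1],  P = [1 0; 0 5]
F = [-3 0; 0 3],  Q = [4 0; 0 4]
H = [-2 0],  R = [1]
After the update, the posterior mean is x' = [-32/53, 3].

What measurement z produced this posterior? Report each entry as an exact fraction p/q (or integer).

z = [1]

x̄ = F·x = [-6, 3]
P̄ = F·P·Fᵀ + Q = [13 0; 0 49]
S = H·P̄·Hᵀ + R = [53]
K = P̄·Hᵀ·S⁻¹ = [-26/53; 0]
x' − x̄ = [286/53, 0] = K·y
y = (KᵀK)⁻¹·Kᵀ·(x' − x̄) = [-11]
z = y + H·x̄ = [-11] + [12] = [1]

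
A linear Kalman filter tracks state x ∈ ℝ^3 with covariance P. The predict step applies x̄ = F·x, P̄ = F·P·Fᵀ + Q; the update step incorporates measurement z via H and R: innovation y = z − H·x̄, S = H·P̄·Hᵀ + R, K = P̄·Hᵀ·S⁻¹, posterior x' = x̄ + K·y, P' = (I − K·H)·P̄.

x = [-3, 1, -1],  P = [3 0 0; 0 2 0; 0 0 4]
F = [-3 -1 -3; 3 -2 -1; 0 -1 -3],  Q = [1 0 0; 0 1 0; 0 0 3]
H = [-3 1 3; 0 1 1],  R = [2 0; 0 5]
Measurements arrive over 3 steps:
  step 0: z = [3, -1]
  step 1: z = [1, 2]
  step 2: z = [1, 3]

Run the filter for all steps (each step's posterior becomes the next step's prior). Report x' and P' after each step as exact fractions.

step 0: x̄ = F·x = [11, -10, 2]
step 0: P̄ = F·P·Fᵀ + Q = [66 -11 38; -11 40 16; 38 16 41]
step 0: y = z − H·x̄ = [40, 7]
step 0: S = H·P̄·Hᵀ + R = [483 146; 146 118]
step 0: K = P̄·Hᵀ·S⁻¹ = [-7576/17839 26911/35678; 3051/17839 4691/17839; -2686/17839 23881/35678]
step 0: x' = x̄ + K·y = [-25245/35678, -23513/17839, 23643/35678]
step 0: P' = (I − K·H)·P̄ = [188711/35678 -33041/17839 200637/35678; -33041/17839 81693/17839 -58238/17839; 200637/35678 -58238/17839 235881/35678]
step 1: x̄ = F·x = [25916/17839, -2663/17839, -23903/35678]
step 1: P̄ = F·P·Fᵀ + Q = [3268255/17839 -1440692/17839 1597473/17839; -1440692/17839 873380/17839 -694202/17839; 1597473/17839 -694202/17839 1694493/35678]
step 1: y = z − H·x̄ = [268209/35678, 100585/35678]
step 1: S = H·P̄·Hᵀ + R = [27345995/35678 335937/35678; 335937/35678 842835/35678]
step 1: K = P̄·Hᵀ·S⁻¹ = [-14658933/30611512 361855859/642841752; 1710689/7652878 18003995/53570146; -6762771/30611512 41437691/91834536]
step 1: x' = x̄ + K·y = [-360103361/642841752, 132781337/53570146, -97220105/91834536]
step 1: P' = (I − K·H)·P̄ = [3237342973/642841752 -152854827/53570146 520505317/91834536; -152854827/53570146 176168690/26785073 -37473915/7652878; 520505317/91834536 -37473915/7652878 656875435/91834536]
step 2: x̄ = F·x = [127379687/53570146, -896630359/160710438, 149415387/214280584]
step 2: P̄ = F·P·Fᵀ + Q = [4628391613/26785073 -2345177692/26785073 4501117417/53570146; -2345177692/26785073 4855985891/80355219 -2256103497/53570146; 4501117417/53570146 -2256103497/53570146 9550957687/214280584]
step 2: y = z − H·x̄ = [7470293437/642841752, 5066800531/642841752]
step 2: S = H·P̄·Hᵀ + R = [500766790381/642841752 23326105267/642841752; 23326105267/642841752 16568485021/642841752]
step 2: K = P̄·Hᵀ·S⁻¹ = [-5780839786177/12060261883106 6485648142535/12060261883106; 1416321506118/6030130941553 2291421788866/6030130941553; -2716012485901/12060261883106 4973584353469/12060261883106]
step 2: x' = x̄ + K·y = [6309254585525/6030130941553, 876297320277/6030130941553, 8024304311717/6030130941553]
step 2: P' = (I − K·H)·P̄ = [61174770728649/12060261883106 -18669477618892/6030130941553 69767195950459/12060261883106; -18669477618892/6030130941553 43773558338715/6030130941553 -32316449394385/6030130941553; 69767195950459/12060261883106 -32316449394385/6030130941553 89500820556115/12060261883106]

step 0: x' = [-25245/35678, -23513/17839, 23643/35678], P' = [188711/35678 -33041/17839 200637/35678; -33041/17839 81693/17839 -58238/17839; 200637/35678 -58238/17839 235881/35678]
step 1: x' = [-360103361/642841752, 132781337/53570146, -97220105/91834536], P' = [3237342973/642841752 -152854827/53570146 520505317/91834536; -152854827/53570146 176168690/26785073 -37473915/7652878; 520505317/91834536 -37473915/7652878 656875435/91834536]
step 2: x' = [6309254585525/6030130941553, 876297320277/6030130941553, 8024304311717/6030130941553], P' = [61174770728649/12060261883106 -18669477618892/6030130941553 69767195950459/12060261883106; -18669477618892/6030130941553 43773558338715/6030130941553 -32316449394385/6030130941553; 69767195950459/12060261883106 -32316449394385/6030130941553 89500820556115/12060261883106]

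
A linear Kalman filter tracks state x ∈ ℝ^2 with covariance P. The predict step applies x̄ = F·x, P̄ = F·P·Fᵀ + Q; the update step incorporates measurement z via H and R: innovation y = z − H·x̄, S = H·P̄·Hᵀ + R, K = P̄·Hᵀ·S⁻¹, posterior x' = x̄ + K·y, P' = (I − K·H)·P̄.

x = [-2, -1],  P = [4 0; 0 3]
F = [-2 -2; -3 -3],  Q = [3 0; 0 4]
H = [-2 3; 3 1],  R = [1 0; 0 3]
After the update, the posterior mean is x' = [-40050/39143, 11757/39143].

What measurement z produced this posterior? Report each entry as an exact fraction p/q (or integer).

z = [3, -3]

x̄ = F·x = [6, 9]
P̄ = F·P·Fᵀ + Q = [31 42; 42 67]
S = H·P̄·Hᵀ + R = [224 309; 309 601]
K = P̄·Hᵀ·S⁻¹ = [-3251/39143 10464/39143; 10680/39143 7079/39143]
x' − x̄ = [-274908/39143, -340530/39143] = K·y
y = (KᵀK)⁻¹·Kᵀ·(x' − x̄) = [-12, -30]
z = y + H·x̄ = [-12, -30] + [15, 27] = [3, -3]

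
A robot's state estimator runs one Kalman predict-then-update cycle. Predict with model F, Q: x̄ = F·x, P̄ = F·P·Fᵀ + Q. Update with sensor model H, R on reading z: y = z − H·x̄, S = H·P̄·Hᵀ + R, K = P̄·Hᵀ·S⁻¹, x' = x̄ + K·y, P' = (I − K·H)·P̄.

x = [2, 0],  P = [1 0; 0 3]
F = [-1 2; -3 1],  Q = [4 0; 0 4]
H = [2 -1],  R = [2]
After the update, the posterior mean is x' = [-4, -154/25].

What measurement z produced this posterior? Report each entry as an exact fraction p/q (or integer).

x̄ = F·x = [-2, -6]
P̄ = F·P·Fᵀ + Q = [17 9; 9 16]
S = H·P̄·Hᵀ + R = [50]
K = P̄·Hᵀ·S⁻¹ = [1/2; 1/25]
x' − x̄ = [-2, -4/25] = K·y
y = (KᵀK)⁻¹·Kᵀ·(x' − x̄) = [-4]
z = y + H·x̄ = [-4] + [2] = [-2]

z = [-2]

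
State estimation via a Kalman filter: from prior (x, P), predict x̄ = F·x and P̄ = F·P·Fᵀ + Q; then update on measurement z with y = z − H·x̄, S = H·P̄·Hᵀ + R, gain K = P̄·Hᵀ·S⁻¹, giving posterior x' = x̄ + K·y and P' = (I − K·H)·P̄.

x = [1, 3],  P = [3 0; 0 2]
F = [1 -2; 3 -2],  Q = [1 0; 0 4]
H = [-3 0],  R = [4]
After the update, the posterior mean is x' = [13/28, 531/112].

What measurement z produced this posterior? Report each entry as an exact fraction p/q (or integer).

z = [-2]

x̄ = F·x = [-5, -3]
P̄ = F·P·Fᵀ + Q = [12 17; 17 39]
S = H·P̄·Hᵀ + R = [112]
K = P̄·Hᵀ·S⁻¹ = [-9/28; -51/112]
x' − x̄ = [153/28, 867/112] = K·y
y = (KᵀK)⁻¹·Kᵀ·(x' − x̄) = [-17]
z = y + H·x̄ = [-17] + [15] = [-2]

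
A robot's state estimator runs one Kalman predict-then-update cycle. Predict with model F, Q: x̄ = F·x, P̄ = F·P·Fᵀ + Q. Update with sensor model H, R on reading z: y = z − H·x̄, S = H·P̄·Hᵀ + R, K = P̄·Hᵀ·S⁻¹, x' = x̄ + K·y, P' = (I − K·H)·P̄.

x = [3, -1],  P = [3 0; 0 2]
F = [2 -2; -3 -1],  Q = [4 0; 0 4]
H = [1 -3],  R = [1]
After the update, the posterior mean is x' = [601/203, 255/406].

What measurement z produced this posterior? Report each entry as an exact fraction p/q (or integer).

x̄ = F·x = [8, -8]
P̄ = F·P·Fᵀ + Q = [24 -14; -14 33]
S = H·P̄·Hᵀ + R = [406]
K = P̄·Hᵀ·S⁻¹ = [33/203; -113/406]
x' − x̄ = [-1023/203, 3503/406] = K·y
y = (KᵀK)⁻¹·Kᵀ·(x' − x̄) = [-31]
z = y + H·x̄ = [-31] + [32] = [1]

z = [1]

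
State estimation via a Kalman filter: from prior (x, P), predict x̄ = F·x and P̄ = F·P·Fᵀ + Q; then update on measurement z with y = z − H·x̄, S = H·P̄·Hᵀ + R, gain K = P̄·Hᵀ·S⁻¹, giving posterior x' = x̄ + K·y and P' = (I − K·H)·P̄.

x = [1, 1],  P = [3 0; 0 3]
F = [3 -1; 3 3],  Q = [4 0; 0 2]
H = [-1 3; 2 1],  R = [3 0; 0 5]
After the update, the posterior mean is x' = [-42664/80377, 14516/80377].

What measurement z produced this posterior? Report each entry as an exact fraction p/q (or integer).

x̄ = F·x = [2, 6]
P̄ = F·P·Fᵀ + Q = [34 18; 18 56]
S = H·P̄·Hᵀ + R = [433 190; 190 269]
K = P̄·Hᵀ·S⁻¹ = [-10960/80377 33438/80377; 22870/80377 11336/80377]
x' − x̄ = [-203418/80377, -467746/80377] = K·y
y = (KᵀK)⁻¹·Kᵀ·(x' − x̄) = [-15, -11]
z = y + H·x̄ = [-15, -11] + [16, 10] = [1, -1]

z = [1, -1]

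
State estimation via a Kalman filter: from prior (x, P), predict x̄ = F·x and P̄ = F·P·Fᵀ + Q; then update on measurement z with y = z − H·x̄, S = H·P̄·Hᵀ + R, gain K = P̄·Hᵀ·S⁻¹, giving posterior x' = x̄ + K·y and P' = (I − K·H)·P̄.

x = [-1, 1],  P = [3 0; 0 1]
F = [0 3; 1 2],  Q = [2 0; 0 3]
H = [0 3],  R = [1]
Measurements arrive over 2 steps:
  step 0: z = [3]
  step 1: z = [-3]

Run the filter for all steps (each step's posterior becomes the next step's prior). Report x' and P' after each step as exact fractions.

step 0: x' = [3, 1], P' = [677/91 6/91; 6/91 10/91]
step 1: x' = [1803/709, -667/709], P' = [26948/9217 6/709; 6/709 78/709]

step 0: x̄ = F·x = [3, 1]
step 0: P̄ = F·P·Fᵀ + Q = [11 6; 6 10]
step 0: y = z − H·x̄ = [0]
step 0: S = H·P̄·Hᵀ + R = [91]
step 0: K = P̄·Hᵀ·S⁻¹ = [18/91; 30/91]
step 0: x' = x̄ + K·y = [3, 1]
step 0: P' = (I − K·H)·P̄ = [677/91 6/91; 6/91 10/91]
step 1: x̄ = F·x = [3, 5]
step 1: P̄ = F·P·Fᵀ + Q = [272/91 6/7; 6/7 78/7]
step 1: y = z − H·x̄ = [-18]
step 1: S = H·P̄·Hᵀ + R = [709/7]
step 1: K = P̄·Hᵀ·S⁻¹ = [18/709; 234/709]
step 1: x' = x̄ + K·y = [1803/709, -667/709]
step 1: P' = (I − K·H)·P̄ = [26948/9217 6/709; 6/709 78/709]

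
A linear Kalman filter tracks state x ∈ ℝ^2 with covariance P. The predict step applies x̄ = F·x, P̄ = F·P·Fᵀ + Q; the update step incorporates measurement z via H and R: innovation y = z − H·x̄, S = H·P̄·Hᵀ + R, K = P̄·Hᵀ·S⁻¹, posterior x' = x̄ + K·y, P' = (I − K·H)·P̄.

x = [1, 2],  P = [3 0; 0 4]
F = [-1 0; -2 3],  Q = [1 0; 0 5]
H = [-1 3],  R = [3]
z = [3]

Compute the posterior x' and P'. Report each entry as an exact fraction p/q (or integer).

x̄ = F·x = [-1, 4]
P̄ = F·P·Fᵀ + Q = [4 6; 6 53]
y = z − H·x̄ = [-10]
S = H·P̄·Hᵀ + R = [448]
K = P̄·Hᵀ·S⁻¹ = [1/32; 153/448]
x' = x̄ + K·y = [-21/16, 131/224]
P' = (I − K·H)·P̄ = [57/16 39/32; 39/32 335/448]

x' = [-21/16, 131/224]
P' = [57/16 39/32; 39/32 335/448]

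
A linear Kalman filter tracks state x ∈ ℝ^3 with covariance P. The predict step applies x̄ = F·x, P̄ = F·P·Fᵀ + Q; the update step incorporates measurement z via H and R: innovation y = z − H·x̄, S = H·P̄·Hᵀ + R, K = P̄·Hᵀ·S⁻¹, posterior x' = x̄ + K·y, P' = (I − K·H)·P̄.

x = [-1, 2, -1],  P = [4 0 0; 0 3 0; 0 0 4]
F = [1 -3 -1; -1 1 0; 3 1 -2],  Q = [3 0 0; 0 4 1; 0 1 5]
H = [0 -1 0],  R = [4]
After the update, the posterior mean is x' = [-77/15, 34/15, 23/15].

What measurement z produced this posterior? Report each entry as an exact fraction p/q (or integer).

z = [-2]

x̄ = F·x = [-6, 3, 1]
P̄ = F·P·Fᵀ + Q = [38 -13 11; -13 11 -8; 11 -8 60]
S = H·P̄·Hᵀ + R = [15]
K = P̄·Hᵀ·S⁻¹ = [13/15; -11/15; 8/15]
x' − x̄ = [13/15, -11/15, 8/15] = K·y
y = (KᵀK)⁻¹·Kᵀ·(x' − x̄) = [1]
z = y + H·x̄ = [1] + [-3] = [-2]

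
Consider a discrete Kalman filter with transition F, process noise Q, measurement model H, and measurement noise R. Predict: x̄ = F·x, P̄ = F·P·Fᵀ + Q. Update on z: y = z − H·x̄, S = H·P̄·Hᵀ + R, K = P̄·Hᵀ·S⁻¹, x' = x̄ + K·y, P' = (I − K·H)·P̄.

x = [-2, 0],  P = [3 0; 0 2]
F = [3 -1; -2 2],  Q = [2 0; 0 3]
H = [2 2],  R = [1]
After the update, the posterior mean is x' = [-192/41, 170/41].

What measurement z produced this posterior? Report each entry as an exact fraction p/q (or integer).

x̄ = F·x = [-6, 4]
P̄ = F·P·Fᵀ + Q = [31 -22; -22 23]
S = H·P̄·Hᵀ + R = [41]
K = P̄·Hᵀ·S⁻¹ = [18/41; 2/41]
x' − x̄ = [54/41, 6/41] = K·y
y = (KᵀK)⁻¹·Kᵀ·(x' − x̄) = [3]
z = y + H·x̄ = [3] + [-4] = [-1]

z = [-1]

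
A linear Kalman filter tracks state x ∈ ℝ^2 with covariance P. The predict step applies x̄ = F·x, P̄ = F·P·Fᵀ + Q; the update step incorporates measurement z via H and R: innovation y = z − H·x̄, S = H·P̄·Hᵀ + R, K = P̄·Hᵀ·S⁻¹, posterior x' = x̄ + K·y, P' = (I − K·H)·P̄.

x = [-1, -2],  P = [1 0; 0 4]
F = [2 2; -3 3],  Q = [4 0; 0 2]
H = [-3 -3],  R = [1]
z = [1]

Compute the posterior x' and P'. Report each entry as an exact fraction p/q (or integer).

x' = [-627/241, 1089/482]
P' = [1815/241 -3609/482; -3609/482 7283/964]

x̄ = F·x = [-6, -3]
P̄ = F·P·Fᵀ + Q = [24 18; 18 47]
y = z − H·x̄ = [-26]
S = H·P̄·Hᵀ + R = [964]
K = P̄·Hᵀ·S⁻¹ = [-63/482; -195/964]
x' = x̄ + K·y = [-627/241, 1089/482]
P' = (I − K·H)·P̄ = [1815/241 -3609/482; -3609/482 7283/964]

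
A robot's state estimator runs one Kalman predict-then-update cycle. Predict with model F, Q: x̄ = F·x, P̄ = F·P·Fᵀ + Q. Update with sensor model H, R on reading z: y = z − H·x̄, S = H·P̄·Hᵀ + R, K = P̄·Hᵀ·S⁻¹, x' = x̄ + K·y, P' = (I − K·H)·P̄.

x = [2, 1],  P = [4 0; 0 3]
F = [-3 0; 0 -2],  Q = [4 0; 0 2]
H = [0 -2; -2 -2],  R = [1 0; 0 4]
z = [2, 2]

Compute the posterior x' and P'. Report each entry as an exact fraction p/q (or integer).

x' = [-386/2351, -2308/2351]
P' = [2840/2351 -560/2351; -560/2351 574/2351]

x̄ = F·x = [-6, -2]
P̄ = F·P·Fᵀ + Q = [40 0; 0 14]
y = z − H·x̄ = [-2, -14]
S = H·P̄·Hᵀ + R = [57 56; 56 220]
K = P̄·Hᵀ·S⁻¹ = [1120/2351 -1140/2351; -1148/2351 -7/2351]
x' = x̄ + K·y = [-386/2351, -2308/2351]
P' = (I − K·H)·P̄ = [2840/2351 -560/2351; -560/2351 574/2351]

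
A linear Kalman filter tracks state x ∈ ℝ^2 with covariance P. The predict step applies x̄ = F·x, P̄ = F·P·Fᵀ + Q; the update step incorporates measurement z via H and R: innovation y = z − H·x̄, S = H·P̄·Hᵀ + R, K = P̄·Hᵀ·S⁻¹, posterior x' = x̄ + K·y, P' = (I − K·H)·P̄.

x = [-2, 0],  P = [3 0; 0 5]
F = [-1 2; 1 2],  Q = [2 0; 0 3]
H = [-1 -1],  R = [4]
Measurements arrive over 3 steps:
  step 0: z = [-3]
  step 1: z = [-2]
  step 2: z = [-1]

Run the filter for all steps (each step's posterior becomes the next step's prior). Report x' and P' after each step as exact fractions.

step 0: x' = [304/89, -49/89], P' = [461/89 -293/89; -293/89 465/89]
step 1: x' = [-5306/2747, 30904/8241], P' = [17033/2747 -10273/2747; -10273/2747 42079/8241]
step 2: x' = [379988/747433, 828945/747433], P' = [5037049/747433 -3131489/747433; -3131489/747433 4083805/747433]

step 0: x̄ = F·x = [2, -2]
step 0: P̄ = F·P·Fᵀ + Q = [25 17; 17 26]
step 0: y = z − H·x̄ = [-3]
step 0: S = H·P̄·Hᵀ + R = [89]
step 0: K = P̄·Hᵀ·S⁻¹ = [-42/89; -43/89]
step 0: x' = x̄ + K·y = [304/89, -49/89]
step 0: P' = (I − K·H)·P̄ = [461/89 -293/89; -293/89 465/89]
step 1: x̄ = F·x = [-402/89, 206/89]
step 1: P̄ = F·P·Fᵀ + Q = [3671/89 1399/89; 1399/89 1416/89]
step 1: y = z − H·x̄ = [-374/89]
step 1: S = H·P̄·Hᵀ + R = [8241/89]
step 1: K = P̄·Hᵀ·S⁻¹ = [-1690/2747; -2815/8241]
step 1: x' = x̄ + K·y = [-5306/2747, 30904/8241]
step 1: P' = (I − K·H)·P̄ = [17033/2747 -10273/2747; -10273/2747 42079/8241]
step 2: x̄ = F·x = [77726/8241, 45890/8241]
step 2: P̄ = F·P·Fᵀ + Q = [359173/8241 117217/8241; 117217/8241 120862/8241]
step 2: y = z − H·x̄ = [115375/8241]
step 2: S = H·P̄·Hᵀ + R = [747433/8241]
step 2: K = P̄·Hᵀ·S⁻¹ = [-476390/747433; -238079/747433]
step 2: x' = x̄ + K·y = [379988/747433, 828945/747433]
step 2: P' = (I − K·H)·P̄ = [5037049/747433 -3131489/747433; -3131489/747433 4083805/747433]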